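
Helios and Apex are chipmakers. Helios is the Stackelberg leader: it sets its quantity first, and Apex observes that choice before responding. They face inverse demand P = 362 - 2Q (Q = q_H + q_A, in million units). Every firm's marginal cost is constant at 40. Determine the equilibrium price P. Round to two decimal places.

120.50

Solve by backward induction. Given q_H, the follower Apex maximises π_A = (362 - 2q_H - 2q_A)q_A - 40q_A.
Setting the follower's marginal profit to zero, 322 - 2q_H - 4q_A = 0, i.e. q_A = (322 - 2q_H)/4.
The leader anticipates this reaction. Substituting into P = 362 - 2Q gives P = 201 - q_H, so π_H = (201 - q_H)q_H - 40q_H.
Leader FOC: 161 - 2q_H = 0, so q_H = 161/2.
Then q_A = (322 - 2·(161/2))/4 = 161/4.
Total output Q = 483/4, so price P = 362 - 2·(483/4) = 241/2.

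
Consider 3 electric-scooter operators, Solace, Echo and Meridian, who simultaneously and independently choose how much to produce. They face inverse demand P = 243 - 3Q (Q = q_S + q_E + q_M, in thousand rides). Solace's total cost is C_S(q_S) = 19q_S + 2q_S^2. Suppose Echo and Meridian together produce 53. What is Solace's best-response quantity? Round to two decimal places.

With rivals' combined output fixed at 53, Solace's profit is π_S = (243 - 3·53 - 3q_S)q_S - (19q_S + 2q_S²) = (84 - 3q_S)q_S - (19q_S + 2q_S²).
∂π_S/∂q_S = 65 - 10q_S = 0, so q_S = 13/2.

6.50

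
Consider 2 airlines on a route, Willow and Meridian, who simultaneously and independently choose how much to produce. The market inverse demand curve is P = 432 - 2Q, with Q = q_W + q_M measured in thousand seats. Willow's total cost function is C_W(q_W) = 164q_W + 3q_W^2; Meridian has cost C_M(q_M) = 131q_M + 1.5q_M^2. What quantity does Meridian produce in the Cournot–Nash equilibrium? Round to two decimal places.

37.48

Willow's profit: π_W = (432 - 2Q)q_W - (164q_W + 3q_W²). Setting ∂π_W/∂q_W = 0: 268 - 10q_W - 2(q_M) = 0.
Meridian's profit: π_M = (432 - 2Q)q_M - (131q_M + (3/2)q_M²). Setting ∂π_M/∂q_M = 0: 301 - 7q_M - 2(q_W) = 0.
Rearranging gives the reaction functions q_W = (268 - 2q_M)/10 and q_M = (301 - 2q_W)/7.
Substituting one into the other gives q_W = 637/33 and q_M = 1237/33.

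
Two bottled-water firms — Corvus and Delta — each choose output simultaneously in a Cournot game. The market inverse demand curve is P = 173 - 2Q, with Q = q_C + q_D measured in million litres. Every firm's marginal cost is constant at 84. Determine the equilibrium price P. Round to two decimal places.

113.67

A representative firm's profit is π_i = q_i(173 - 2Q) - 84q_i.
First-order condition (treating rivals' output as given): 89 - 4q_i - 2q_j = 0.
By symmetry each firm produces the same amount; substituting q_j = q_i yields q_i = 89/6.
Total output Q = 89/3, so price P = 173 - 2·(89/3) = 341/3.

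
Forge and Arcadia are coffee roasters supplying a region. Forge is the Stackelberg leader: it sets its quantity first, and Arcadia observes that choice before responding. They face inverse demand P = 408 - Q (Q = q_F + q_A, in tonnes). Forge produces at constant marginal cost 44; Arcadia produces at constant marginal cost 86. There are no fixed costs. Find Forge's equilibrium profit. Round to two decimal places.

Solve by backward induction. Given q_F, the follower Arcadia maximises π_A = (408 - q_F - q_A)q_A - 86q_A.
Follower FOC: 322 - q_F - 2q_A = 0, so q_A(q_F) = (322 - q_F)/2.
Forge substitutes q_A(q_F) into its own profit: π_F = q_F(408 - q_F - (322 - q_F)/2) - 44q_F = (247 - (1/2)q_F)q_F - 44q_F.
The leader's first-order condition 203 - q_F = 0 yields q_F = 203.
Then q_A = (322 - 203)/2 = 119/2.
Price P = 408 - 525/2 = 291/2.
Forge's profit: (291/2 - 44)·203 = 20604.5000.

20604.50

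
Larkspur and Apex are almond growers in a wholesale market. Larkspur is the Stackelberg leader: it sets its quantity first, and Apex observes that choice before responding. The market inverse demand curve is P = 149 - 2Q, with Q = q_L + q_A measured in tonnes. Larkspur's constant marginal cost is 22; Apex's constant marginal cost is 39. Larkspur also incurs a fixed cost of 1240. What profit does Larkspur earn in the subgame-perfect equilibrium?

56

Solve by backward induction. Given q_L, the follower Apex maximises π_A = (149 - 2q_L - 2q_A)q_A - 39q_A.
∂π_A/∂q_A = 110 - 2q_L - 4q_A = 0 gives the reaction function q_A = (110 - 2q_L)/4.
The leader anticipates this reaction. Substituting into P = 149 - 2Q gives P = 94 - q_L, so π_L = (94 - q_L)q_L - 22q_L.
Leader FOC: 72 - 2q_L = 0, so q_L = 36.
Then q_A = (110 - 2·36)/4 = 19/2.
Price P = 149 - 2·(91/2) = 58.
Larkspur's profit: (58 - 22)·36 - 1240 = 56.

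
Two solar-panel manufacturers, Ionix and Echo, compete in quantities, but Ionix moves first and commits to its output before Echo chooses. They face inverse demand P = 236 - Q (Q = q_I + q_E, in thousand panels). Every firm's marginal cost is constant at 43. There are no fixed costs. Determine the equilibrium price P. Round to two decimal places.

91.25

Solve by backward induction. Given q_I, the follower Echo maximises π_E = (236 - q_I - q_E)q_E - 43q_E.
Follower FOC: 193 - q_I - 2q_E = 0, so q_E(q_I) = (193 - q_I)/2.
The leader anticipates this reaction. Substituting into P = 236 - Q gives P = 279/2 - (1/2)q_I, so π_I = (279/2 - (1/2)q_I)q_I - 43q_I.
The leader's first-order condition 193/2 - q_I = 0 yields q_I = 193/2.
Then q_E = (193 - 193/2)/2 = 193/4.
Total output Q = 579/4, so price P = 236 - 579/4 = 365/4.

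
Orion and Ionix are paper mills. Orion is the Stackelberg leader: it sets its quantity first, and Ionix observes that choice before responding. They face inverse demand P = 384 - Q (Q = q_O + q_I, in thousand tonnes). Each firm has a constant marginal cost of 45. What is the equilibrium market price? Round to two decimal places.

129.75

Solve by backward induction. Given q_O, the follower Ionix maximises π_I = (384 - q_O - q_I)q_I - 45q_I.
∂π_I/∂q_I = 339 - q_O - 2q_I = 0 gives the reaction function q_I = (339 - q_O)/2.
Orion substitutes q_I(q_O) into its own profit: π_O = q_O(384 - q_O - (339 - q_O)/2) - 45q_O = (429/2 - (1/2)q_O)q_O - 45q_O.
The leader's first-order condition 339/2 - q_O = 0 yields q_O = 339/2.
Then q_I = (339 - 339/2)/2 = 339/4.
Total output Q = 1017/4, so price P = 384 - 1017/4 = 519/4.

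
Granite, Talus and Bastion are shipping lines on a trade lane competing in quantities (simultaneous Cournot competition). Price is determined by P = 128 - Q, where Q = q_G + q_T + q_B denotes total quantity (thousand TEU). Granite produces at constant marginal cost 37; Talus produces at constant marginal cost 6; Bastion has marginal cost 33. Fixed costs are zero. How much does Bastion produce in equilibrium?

Granite's profit: π_G = (128 - Q)q_G - (37q_G). Setting ∂π_G/∂q_G = 0: 91 - 2q_G - (q_T + q_B) = 0.
Talus's profit: π_T = (128 - Q)q_T - (6q_T). Setting ∂π_T/∂q_T = 0: 122 - 2q_T - (q_G + q_B) = 0.
Bastion's profit: π_B = (128 - Q)q_B - (33q_B). Setting ∂π_B/∂q_B = 0: 95 - 2q_B - (q_G + q_T) = 0.
Adding the 3 conditions: 308 − 2Q − 2Q = 0, i.e. Q = 77.
Back-substituting: q_G = (91 − 77) = 14, q_T = (122 − 77) = 45, q_B = (95 − 77) = 18.

18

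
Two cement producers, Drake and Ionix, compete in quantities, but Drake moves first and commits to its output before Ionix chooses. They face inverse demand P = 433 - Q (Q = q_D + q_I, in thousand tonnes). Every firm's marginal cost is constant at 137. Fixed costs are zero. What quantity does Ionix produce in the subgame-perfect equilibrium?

74

Solve by backward induction. Given q_D, the follower Ionix maximises π_I = (433 - q_D - q_I)q_I - 137q_I.
Setting the follower's marginal profit to zero, 296 - q_D - 2q_I = 0, i.e. q_I = (296 - q_D)/2.
Drake substitutes q_I(q_D) into its own profit: π_D = q_D(433 - q_D - (296 - q_D)/2) - 137q_D = (285 - (1/2)q_D)q_D - 137q_D.
The leader's first-order condition 148 - q_D = 0 yields q_D = 148.
Then q_I = (296 - 148)/2 = 74.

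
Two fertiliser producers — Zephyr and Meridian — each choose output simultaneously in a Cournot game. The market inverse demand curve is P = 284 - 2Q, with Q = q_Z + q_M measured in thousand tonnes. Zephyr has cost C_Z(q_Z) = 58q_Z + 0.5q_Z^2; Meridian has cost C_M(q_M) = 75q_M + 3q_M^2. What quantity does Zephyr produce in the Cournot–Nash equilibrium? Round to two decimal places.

40.04

Zephyr's profit: π_Z = (284 - 2Q)q_Z - (58q_Z + (1/2)q_Z²). Setting ∂π_Z/∂q_Z = 0: 226 - 5q_Z - 2(q_M) = 0.
Meridian's profit: π_M = (284 - 2Q)q_M - (75q_M + 3q_M²). Setting ∂π_M/∂q_M = 0: 209 - 10q_M - 2(q_Z) = 0.
Rearranging gives the reaction functions q_Z = (226 - 2q_M)/5 and q_M = (209 - 2q_Z)/10.
Solving the pair: q_Z = 921/23, q_M = 593/46.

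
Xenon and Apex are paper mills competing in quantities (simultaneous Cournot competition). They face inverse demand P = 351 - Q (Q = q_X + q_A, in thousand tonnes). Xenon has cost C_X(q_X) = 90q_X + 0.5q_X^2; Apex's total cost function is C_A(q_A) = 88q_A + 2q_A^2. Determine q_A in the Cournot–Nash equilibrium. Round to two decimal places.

31.06

Xenon's profit: π_X = (351 - Q)q_X - (90q_X + (1/2)q_X²). Setting ∂π_X/∂q_X = 0: 261 - 3q_X - (q_A) = 0.
Apex's first-order condition: 263 - 6q_A - (q_X) = 0.
Rearranging gives the reaction functions q_X = (261 - q_A)/3 and q_A = (263 - q_X)/6.
Substituting one into the other gives q_X = 1303/17 and q_A = 528/17.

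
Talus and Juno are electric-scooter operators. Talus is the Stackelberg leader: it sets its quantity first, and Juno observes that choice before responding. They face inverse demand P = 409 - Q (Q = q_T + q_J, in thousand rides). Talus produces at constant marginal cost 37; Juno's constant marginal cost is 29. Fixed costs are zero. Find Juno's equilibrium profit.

9801

Solve by backward induction. Given q_T, the follower Juno maximises π_J = (409 - q_T - q_J)q_J - 29q_J.
∂π_J/∂q_J = 380 - q_T - 2q_J = 0 gives the reaction function q_J = (380 - q_T)/2.
Talus substitutes q_J(q_T) into its own profit: π_T = q_T(409 - q_T - (380 - q_T)/2) - 37q_T = (219 - (1/2)q_T)q_T - 37q_T.
Leader FOC: 182 - q_T = 0, so q_T = 182.
Then q_J = (380 - 182)/2 = 99.
Price P = 409 - 281 = 128.
Juno's profit: (128 - 29)·99 = 9801.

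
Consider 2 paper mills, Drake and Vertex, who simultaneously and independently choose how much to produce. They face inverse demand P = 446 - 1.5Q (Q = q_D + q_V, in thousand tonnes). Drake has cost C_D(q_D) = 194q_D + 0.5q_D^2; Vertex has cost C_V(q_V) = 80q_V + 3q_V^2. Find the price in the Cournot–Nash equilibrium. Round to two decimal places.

Drake's profit: π_D = (446 - 1.5Q)q_D - (194q_D + (1/2)q_D²). Setting ∂π_D/∂q_D = 0: 252 - 4q_D - (3/2)(q_V) = 0.
Vertex's first-order condition: 366 - 9q_V - (3/2)(q_D) = 0.
Best responses: q_D = (252 - (3/2)q_V)/4, q_V = (366 - (3/2)q_D)/9.
Substituting one into the other gives q_D = 764/15 and q_V = 1448/45.
Total output Q = 748/9, so price P = 446 - (3/2)·(748/9) = 964/3.

321.33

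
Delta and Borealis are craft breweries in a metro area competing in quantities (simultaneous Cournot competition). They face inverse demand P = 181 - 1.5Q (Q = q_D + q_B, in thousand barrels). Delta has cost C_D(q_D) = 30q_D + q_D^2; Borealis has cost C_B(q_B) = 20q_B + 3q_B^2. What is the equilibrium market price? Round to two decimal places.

121.49

Delta's profit: π_D = (181 - 1.5Q)q_D - (30q_D + q_D²). Setting ∂π_D/∂q_D = 0: 151 - 5q_D - (3/2)(q_B) = 0.
Borealis's profit: π_B = (181 - 1.5Q)q_B - (20q_B + 3q_B²). Setting ∂π_B/∂q_B = 0: 161 - 9q_B - (3/2)(q_D) = 0.
Best responses: q_D = (151 - (3/2)q_B)/5, q_B = (161 - (3/2)q_D)/9.
Solving the pair: q_D = 1490/57, q_B = 13.5322.
Total output Q = 39.6725, so price P = 181 - (3/2)·39.6725 = 121.4912.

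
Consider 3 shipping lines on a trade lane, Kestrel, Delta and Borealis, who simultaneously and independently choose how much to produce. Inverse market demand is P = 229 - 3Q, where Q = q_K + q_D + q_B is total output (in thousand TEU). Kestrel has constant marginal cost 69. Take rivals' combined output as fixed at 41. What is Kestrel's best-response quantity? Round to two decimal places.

6.17

With rivals' combined output fixed at 41, Kestrel's profit is π_K = (229 - 3·41 - 3q_K)q_K - (69q_K) = (106 - 3q_K)q_K - (69q_K).
∂π_K/∂q_K = 37 - 6q_K = 0, so q_K = 37/6.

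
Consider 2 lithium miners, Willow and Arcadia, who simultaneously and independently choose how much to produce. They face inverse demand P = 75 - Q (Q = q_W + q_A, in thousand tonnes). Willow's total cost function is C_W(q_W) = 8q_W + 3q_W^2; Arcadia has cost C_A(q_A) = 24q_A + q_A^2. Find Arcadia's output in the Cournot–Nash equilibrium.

11

Willow's profit: π_W = (75 - Q)q_W - (8q_W + 3q_W²). Setting ∂π_W/∂q_W = 0: 67 - 8q_W - (q_A) = 0.
Arcadia's profit: π_A = (75 - Q)q_A - (24q_A + q_A²). Setting ∂π_A/∂q_A = 0: 51 - 4q_A - (q_W) = 0.
Rearranging gives the reaction functions q_W = (67 - q_A)/8 and q_A = (51 - q_W)/4.
Solving the pair: q_W = 7, q_A = 11.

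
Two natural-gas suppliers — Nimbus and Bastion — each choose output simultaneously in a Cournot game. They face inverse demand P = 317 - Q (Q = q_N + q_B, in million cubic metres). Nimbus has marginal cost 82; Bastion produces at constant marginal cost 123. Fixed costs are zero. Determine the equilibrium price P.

174

Nimbus's profit: π_N = (317 - Q)q_N - (82q_N). Setting ∂π_N/∂q_N = 0: 235 - 2q_N - (q_B) = 0.
Bastion's first-order condition: 194 - 2q_B - (q_N) = 0.
So q_N = (235 - q_B)/2 and q_B = (194 - q_N)/2.
Solving the pair: q_N = 92, q_B = 51.
Total output Q = 143, so price P = 317 - 143 = 174.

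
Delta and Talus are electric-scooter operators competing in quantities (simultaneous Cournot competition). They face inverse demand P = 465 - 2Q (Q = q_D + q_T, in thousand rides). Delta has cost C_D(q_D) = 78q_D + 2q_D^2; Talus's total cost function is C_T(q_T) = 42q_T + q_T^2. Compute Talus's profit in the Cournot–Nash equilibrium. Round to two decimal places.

Delta's profit: π_D = (465 - 2Q)q_D - (78q_D + 2q_D²). Setting ∂π_D/∂q_D = 0: 387 - 8q_D - 2(q_T) = 0.
Talus's first-order condition: 423 - 6q_T - 2(q_D) = 0.
Rearranging gives the reaction functions q_D = (387 - 2q_T)/8 and q_T = (423 - 2q_D)/6.
Substituting one into the other gives q_D = 369/11 and q_T = 1305/22.
Price P = 465 - 2·92.8636 = 279.2727.
Talus's profit: 279.2727·(1305/22) - 42·(1305/22) - (1305/22)² = 10555.9401.

10555.94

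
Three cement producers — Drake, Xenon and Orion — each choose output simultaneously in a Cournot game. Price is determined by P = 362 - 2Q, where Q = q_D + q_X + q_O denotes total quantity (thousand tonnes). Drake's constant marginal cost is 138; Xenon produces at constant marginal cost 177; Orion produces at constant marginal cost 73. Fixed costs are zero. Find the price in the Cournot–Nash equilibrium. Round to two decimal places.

Drake's profit: π_D = (362 - 2Q)q_D - (138q_D). Setting ∂π_D/∂q_D = 0: 224 - 4q_D - 2(q_X + q_O) = 0.
Xenon's first-order condition: 185 - 4q_X - 2(q_D + q_O) = 0.
Orion's profit: π_O = (362 - 2Q)q_O - (73q_O). Setting ∂π_O/∂q_O = 0: 289 - 4q_O - 2(q_D + q_X) = 0.
Adding the 3 conditions: 698 − 4Q − 4Q = 0, i.e. Q = 349/4.
Back-substituting: q_D = (224 − 349/2)/2 = 99/4, q_X = (185 − 349/2)/2 = 21/4, q_O = (289 − 349/2)/2 = 229/4.
Total output Q = 349/4, so price P = 362 - 2·(349/4) = 375/2.

187.50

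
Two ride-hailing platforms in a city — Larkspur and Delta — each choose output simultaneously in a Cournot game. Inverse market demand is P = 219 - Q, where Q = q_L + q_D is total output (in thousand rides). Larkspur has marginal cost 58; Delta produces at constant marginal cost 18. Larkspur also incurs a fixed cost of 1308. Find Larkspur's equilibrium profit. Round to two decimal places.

318.78

Larkspur's profit: π_L = (219 - Q)q_L - (58q_L). Setting ∂π_L/∂q_L = 0: 161 - 2q_L - (q_D) = 0.
Delta's first-order condition: 201 - 2q_D - (q_L) = 0.
Best responses: q_L = (161 - q_D)/2, q_D = (201 - q_L)/2.
Substituting one into the other gives q_L = 121/3 and q_D = 241/3.
Price P = 219 - 362/3 = 295/3.
Larkspur's profit: (295/3 - 58)·(121/3) - 1308 = 318.7778.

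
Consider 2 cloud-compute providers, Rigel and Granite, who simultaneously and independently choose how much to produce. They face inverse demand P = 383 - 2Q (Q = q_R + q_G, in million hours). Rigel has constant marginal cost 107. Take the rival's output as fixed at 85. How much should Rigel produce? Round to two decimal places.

With the rival's output fixed at 85, Rigel's profit is π_R = (383 - 2·85 - 2q_R)q_R - (107q_R) = (213 - 2q_R)q_R - (107q_R).
∂π_R/∂q_R = 106 - 4q_R = 0, so q_R = 53/2.

26.50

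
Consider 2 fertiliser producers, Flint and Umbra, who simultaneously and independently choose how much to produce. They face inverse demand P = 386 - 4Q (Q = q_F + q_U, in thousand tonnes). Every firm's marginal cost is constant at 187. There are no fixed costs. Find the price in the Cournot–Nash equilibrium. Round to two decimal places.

253.33

A representative firm's profit is π_i = q_i(386 - 4Q) - 187q_i.
Setting ∂π_i/∂q_i = 0 with rivals' quantities fixed: 199 - 8q_i - 4q_j = 0.
With identical firms every q_j equals q_i, so q_j = q_i and 199 = 12q_i, giving q_i = 199/12.
Total output Q = 199/6, so price P = 386 - 4·(199/6) = 760/3.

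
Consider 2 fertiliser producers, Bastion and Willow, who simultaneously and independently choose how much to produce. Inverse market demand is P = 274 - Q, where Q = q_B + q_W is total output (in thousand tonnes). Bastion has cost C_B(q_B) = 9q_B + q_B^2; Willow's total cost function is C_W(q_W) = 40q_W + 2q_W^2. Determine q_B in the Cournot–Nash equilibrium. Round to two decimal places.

58.96

Bastion's profit: π_B = (274 - Q)q_B - (9q_B + q_B²). Setting ∂π_B/∂q_B = 0: 265 - 4q_B - (q_W) = 0.
Willow's first-order condition: 234 - 6q_W - (q_B) = 0.
Best responses: q_B = (265 - q_W)/4, q_W = (234 - q_B)/6.
Solving the pair: q_B = 1356/23, q_W = 671/23.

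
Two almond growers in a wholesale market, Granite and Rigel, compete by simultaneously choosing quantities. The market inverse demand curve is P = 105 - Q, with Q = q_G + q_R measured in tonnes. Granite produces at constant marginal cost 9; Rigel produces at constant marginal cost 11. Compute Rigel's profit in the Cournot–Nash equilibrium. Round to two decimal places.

940.44

Granite's profit: π_G = (105 - Q)q_G - (9q_G). Setting ∂π_G/∂q_G = 0: 96 - 2q_G - (q_R) = 0.
Rigel's profit: π_R = (105 - Q)q_R - (11q_R). Setting ∂π_R/∂q_R = 0: 94 - 2q_R - (q_G) = 0.
Best responses: q_G = (96 - q_R)/2, q_R = (94 - q_G)/2.
Substituting one into the other gives q_G = 98/3 and q_R = 92/3.
Price P = 105 - 190/3 = 125/3.
Rigel's profit: (125/3 - 11)·(92/3) = 940.4444.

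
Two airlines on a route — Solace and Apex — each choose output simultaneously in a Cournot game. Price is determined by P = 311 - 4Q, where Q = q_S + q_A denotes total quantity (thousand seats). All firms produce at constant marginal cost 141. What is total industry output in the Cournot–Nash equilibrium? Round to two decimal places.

Each firm earns π_i = (311 - 4Q)q_i - 141q_i.
First-order condition (treating rivals' output as given): 170 - 8q_i - 4q_j = 0.
By symmetry each firm produces the same amount; substituting q_j = q_i yields q_i = 170/12 = 85/6.
Total output Q = 85/6 + 85/6 = 85/3.

28.33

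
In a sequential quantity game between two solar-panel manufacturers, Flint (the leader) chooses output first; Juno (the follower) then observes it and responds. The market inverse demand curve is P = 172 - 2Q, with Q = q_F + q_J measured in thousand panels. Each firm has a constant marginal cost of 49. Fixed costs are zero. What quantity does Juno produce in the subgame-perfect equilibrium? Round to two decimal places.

15.38

The follower Juno best-responds to any q_F: π_J = (172 - 2Q)q_J - 49q_J.
∂π_J/∂q_J = 123 - 2q_F - 4q_J = 0 gives the reaction function q_J = (123 - 2q_F)/4.
Flint substitutes q_J(q_F) into its own profit: π_F = q_F(172 - 2q_F - (123 - 2q_F)/2) - 49q_F = (221/2 - q_F)q_F - 49q_F.
Maximising: ∂π_F/∂q_F = 123/2 - 2q_F = 0, giving q_F = 123/4.
Then q_J = (123 - 2·(123/4))/4 = 123/8.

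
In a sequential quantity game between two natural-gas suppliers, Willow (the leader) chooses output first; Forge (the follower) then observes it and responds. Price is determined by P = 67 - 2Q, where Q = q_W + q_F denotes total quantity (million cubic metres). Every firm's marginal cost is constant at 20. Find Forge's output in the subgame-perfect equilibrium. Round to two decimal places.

Solve by backward induction. Given q_W, the follower Forge maximises π_F = (67 - 2q_W - 2q_F)q_F - 20q_F.
∂π_F/∂q_F = 47 - 2q_W - 4q_F = 0 gives the reaction function q_F = (47 - 2q_W)/4.
Willow substitutes q_F(q_W) into its own profit: π_W = q_W(67 - 2q_W - (47 - 2q_W)/2) - 20q_W = (87/2 - q_W)q_W - 20q_W.
Leader FOC: 47/2 - 2q_W = 0, so q_W = 47/4.
Then q_F = (47 - 2·(47/4))/4 = 47/8.

5.88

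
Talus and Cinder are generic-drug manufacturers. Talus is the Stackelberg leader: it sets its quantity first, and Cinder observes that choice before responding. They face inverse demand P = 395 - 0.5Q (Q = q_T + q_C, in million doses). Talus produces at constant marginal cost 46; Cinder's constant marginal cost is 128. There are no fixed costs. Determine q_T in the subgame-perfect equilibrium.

431

The follower Cinder best-responds to any q_T: π_C = (395 - 0.5Q)q_C - 128q_C.
Setting the follower's marginal profit to zero, 267 - (1/2)q_T - q_C = 0, i.e. q_C = (267 - (1/2)q_T).
The leader anticipates this reaction. Substituting into P = 395 - 0.5Q gives P = 523/2 - (1/4)q_T, so π_T = (523/2 - (1/4)q_T)q_T - 46q_T.
Maximising: ∂π_T/∂q_T = 431/2 - (1/2)q_T = 0, giving q_T = 431.
Then q_C = (267 - (1/2)·431) = 103/2.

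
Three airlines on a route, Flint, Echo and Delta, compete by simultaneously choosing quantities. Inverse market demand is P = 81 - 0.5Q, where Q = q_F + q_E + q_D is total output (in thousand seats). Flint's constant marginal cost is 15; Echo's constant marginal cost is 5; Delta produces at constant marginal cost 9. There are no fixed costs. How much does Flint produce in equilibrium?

25

Flint's profit: π_F = (81 - 0.5Q)q_F - (15q_F). Setting ∂π_F/∂q_F = 0: 66 - q_F - (1/2)(q_E + q_D) = 0.
Echo's first-order condition: 76 - q_E - (1/2)(q_F + q_D) = 0.
Delta's profit: π_D = (81 - 0.5Q)q_D - (9q_D). Setting ∂π_D/∂q_D = 0: 72 - q_D - (1/2)(q_F + q_E) = 0.
Summing all 3 equations gives 214 − 2Q = 0, hence Q = 107.
Back-substituting: q_F = (66 − 107/2)/(1/2) = 25, q_E = (76 − 107/2)/(1/2) = 45, q_D = (72 − 107/2)/(1/2) = 37.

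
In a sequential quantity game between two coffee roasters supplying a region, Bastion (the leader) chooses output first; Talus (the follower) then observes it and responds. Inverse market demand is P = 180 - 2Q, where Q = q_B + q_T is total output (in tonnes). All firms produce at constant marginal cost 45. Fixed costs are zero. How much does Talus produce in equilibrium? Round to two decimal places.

16.88

The follower Talus best-responds to any q_B: π_T = (180 - 2Q)q_T - 45q_T.
∂π_T/∂q_T = 135 - 2q_B - 4q_T = 0 gives the reaction function q_T = (135 - 2q_B)/4.
The leader anticipates this reaction. Substituting into P = 180 - 2Q gives P = 225/2 - q_B, so π_B = (225/2 - q_B)q_B - 45q_B.
Leader FOC: 135/2 - 2q_B = 0, so q_B = 135/4.
Then q_T = (135 - 2·(135/4))/4 = 135/8.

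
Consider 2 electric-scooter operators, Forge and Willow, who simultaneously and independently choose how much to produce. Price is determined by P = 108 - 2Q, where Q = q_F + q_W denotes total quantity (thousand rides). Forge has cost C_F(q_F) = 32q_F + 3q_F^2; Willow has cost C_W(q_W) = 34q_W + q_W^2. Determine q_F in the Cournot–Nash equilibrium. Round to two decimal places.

5.50

Forge's profit: π_F = (108 - 2Q)q_F - (32q_F + 3q_F²). Setting ∂π_F/∂q_F = 0: 76 - 10q_F - 2(q_W) = 0.
Willow's first-order condition: 74 - 6q_W - 2(q_F) = 0.
Best responses: q_F = (76 - 2q_W)/10, q_W = (74 - 2q_F)/6.
Substituting one into the other gives q_F = 11/2 and q_W = 21/2.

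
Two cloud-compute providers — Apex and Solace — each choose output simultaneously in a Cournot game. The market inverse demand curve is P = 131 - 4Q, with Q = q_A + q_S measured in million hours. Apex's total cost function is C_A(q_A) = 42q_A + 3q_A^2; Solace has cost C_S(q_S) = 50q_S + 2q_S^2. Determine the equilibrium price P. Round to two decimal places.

Apex's profit: π_A = (131 - 4Q)q_A - (42q_A + 3q_A²). Setting ∂π_A/∂q_A = 0: 89 - 14q_A - 4(q_S) = 0.
Solace's first-order condition: 81 - 12q_S - 4(q_A) = 0.
So q_A = (89 - 4q_S)/14 and q_S = (81 - 4q_A)/12.
Solving the pair: q_A = 93/19, q_S = 389/76.
Total output Q = 761/76, so price P = 131 - 4·(761/76) = 1728/19.

90.95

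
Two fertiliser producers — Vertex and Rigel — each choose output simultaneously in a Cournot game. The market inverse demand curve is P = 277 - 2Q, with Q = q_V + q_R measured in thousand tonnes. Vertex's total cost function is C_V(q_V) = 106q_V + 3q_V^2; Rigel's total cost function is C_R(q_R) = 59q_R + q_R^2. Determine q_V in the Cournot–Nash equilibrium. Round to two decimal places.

Vertex's profit: π_V = (277 - 2Q)q_V - (106q_V + 3q_V²). Setting ∂π_V/∂q_V = 0: 171 - 10q_V - 2(q_R) = 0.
Rigel's first-order condition: 218 - 6q_R - 2(q_V) = 0.
Best responses: q_V = (171 - 2q_R)/10, q_R = (218 - 2q_V)/6.
Solving the pair: q_V = 295/28, q_R = 919/28.

10.54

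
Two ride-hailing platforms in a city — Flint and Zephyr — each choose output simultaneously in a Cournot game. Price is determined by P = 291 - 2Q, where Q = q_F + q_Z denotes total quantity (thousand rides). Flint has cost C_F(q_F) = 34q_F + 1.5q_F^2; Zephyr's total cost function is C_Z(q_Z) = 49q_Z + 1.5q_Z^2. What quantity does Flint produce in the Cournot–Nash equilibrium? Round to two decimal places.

29.22

Flint's profit: π_F = (291 - 2Q)q_F - (34q_F + (3/2)q_F²). Setting ∂π_F/∂q_F = 0: 257 - 7q_F - 2(q_Z) = 0.
Zephyr's first-order condition: 242 - 7q_Z - 2(q_F) = 0.
Rearranging gives the reaction functions q_F = (257 - 2q_Z)/7 and q_Z = (242 - 2q_F)/7.
Substituting one into the other gives q_F = 263/9 and q_Z = 236/9.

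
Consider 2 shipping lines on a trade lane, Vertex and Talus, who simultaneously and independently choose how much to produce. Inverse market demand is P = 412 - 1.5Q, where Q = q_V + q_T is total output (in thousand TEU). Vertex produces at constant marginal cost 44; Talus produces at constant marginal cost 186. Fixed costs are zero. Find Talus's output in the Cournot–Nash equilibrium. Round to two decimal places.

Vertex's profit: π_V = (412 - 1.5Q)q_V - (44q_V). Setting ∂π_V/∂q_V = 0: 368 - 3q_V - (3/2)(q_T) = 0.
Talus's first-order condition: 226 - 3q_T - (3/2)(q_V) = 0.
Rearranging gives the reaction functions q_V = (368 - (3/2)q_T)/3 and q_T = (226 - (3/2)q_V)/3.
Substituting one into the other gives q_V = 340/3 and q_T = 56/3.

18.67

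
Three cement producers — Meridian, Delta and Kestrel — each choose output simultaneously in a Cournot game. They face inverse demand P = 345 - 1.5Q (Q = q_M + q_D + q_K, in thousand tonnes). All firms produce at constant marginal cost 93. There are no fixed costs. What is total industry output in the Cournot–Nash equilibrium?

126

A representative firm's profit is π_i = q_i(345 - 1.5Q) - 93q_i.
Setting ∂π_i/∂q_i = 0 with rivals' quantities fixed: 252 - 3q_i - (3/2)·Σ_{j≠i} q_j = 0.
With identical firms every q_j equals q_i, so Σ_{j≠i} q_j = 2q_i and 252 = 6q_i, giving q_i = 42.
Total output Q = 42 + 42 + 42 = 126.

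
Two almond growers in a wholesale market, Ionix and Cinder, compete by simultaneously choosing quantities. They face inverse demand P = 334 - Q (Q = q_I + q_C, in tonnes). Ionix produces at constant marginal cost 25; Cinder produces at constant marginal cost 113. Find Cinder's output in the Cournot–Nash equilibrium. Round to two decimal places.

Ionix's profit: π_I = (334 - Q)q_I - (25q_I). Setting ∂π_I/∂q_I = 0: 309 - 2q_I - (q_C) = 0.
Cinder's first-order condition: 221 - 2q_C - (q_I) = 0.
So q_I = (309 - q_C)/2 and q_C = (221 - q_I)/2.
Solving the pair: q_I = 397/3, q_C = 133/3.

44.33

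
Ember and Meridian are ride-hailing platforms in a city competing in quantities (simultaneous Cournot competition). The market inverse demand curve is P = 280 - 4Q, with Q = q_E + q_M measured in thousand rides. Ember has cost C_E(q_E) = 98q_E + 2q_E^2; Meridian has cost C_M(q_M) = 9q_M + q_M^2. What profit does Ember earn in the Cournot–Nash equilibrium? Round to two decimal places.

300.50

Ember's profit: π_E = (280 - 4Q)q_E - (98q_E + 2q_E²). Setting ∂π_E/∂q_E = 0: 182 - 12q_E - 4(q_M) = 0.
Meridian's first-order condition: 271 - 10q_M - 4(q_E) = 0.
So q_E = (182 - 4q_M)/12 and q_M = (271 - 4q_E)/10.
Solving the pair: q_E = 92/13, q_M = 631/26.
Price P = 280 - 4·(815/26) = 154.6154.
Ember's profit: 154.6154·(92/13) - 98·(92/13) - 2(92/13)² = 300.4970.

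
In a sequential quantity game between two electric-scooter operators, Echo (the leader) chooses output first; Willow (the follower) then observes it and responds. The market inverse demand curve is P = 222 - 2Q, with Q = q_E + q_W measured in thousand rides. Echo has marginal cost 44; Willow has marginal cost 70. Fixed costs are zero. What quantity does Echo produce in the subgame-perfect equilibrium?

51

The follower Willow best-responds to any q_E: π_W = (222 - 2Q)q_W - 70q_W.
Setting the follower's marginal profit to zero, 152 - 2q_E - 4q_W = 0, i.e. q_W = (152 - 2q_E)/4.
The leader anticipates this reaction. Substituting into P = 222 - 2Q gives P = 146 - q_E, so π_E = (146 - q_E)q_E - 44q_E.
The leader's first-order condition 102 - 2q_E = 0 yields q_E = 51.
Then q_W = (152 - 2·51)/4 = 25/2.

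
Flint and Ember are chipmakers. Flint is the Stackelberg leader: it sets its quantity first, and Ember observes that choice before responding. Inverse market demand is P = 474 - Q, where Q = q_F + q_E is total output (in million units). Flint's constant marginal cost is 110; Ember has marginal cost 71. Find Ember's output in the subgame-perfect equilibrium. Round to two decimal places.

120.25

Solve by backward induction. Given q_F, the follower Ember maximises π_E = (474 - q_F - q_E)q_E - 71q_E.
Setting the follower's marginal profit to zero, 403 - q_F - 2q_E = 0, i.e. q_E = (403 - q_F)/2.
The leader anticipates this reaction. Substituting into P = 474 - Q gives P = 545/2 - (1/2)q_F, so π_F = (545/2 - (1/2)q_F)q_F - 110q_F.
Leader FOC: 325/2 - q_F = 0, so q_F = 325/2.
Then q_E = (403 - 325/2)/2 = 481/4.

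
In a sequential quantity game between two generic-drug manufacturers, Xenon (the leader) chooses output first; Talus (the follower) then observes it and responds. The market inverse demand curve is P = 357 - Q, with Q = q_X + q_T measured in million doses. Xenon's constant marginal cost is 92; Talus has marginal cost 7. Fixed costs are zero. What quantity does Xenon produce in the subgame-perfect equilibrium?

90

The follower Talus best-responds to any q_X: π_T = (357 - Q)q_T - 7q_T.
∂π_T/∂q_T = 350 - q_X - 2q_T = 0 gives the reaction function q_T = (350 - q_X)/2.
The leader anticipates this reaction. Substituting into P = 357 - Q gives P = 182 - (1/2)q_X, so π_X = (182 - (1/2)q_X)q_X - 92q_X.
The leader's first-order condition 90 - q_X = 0 yields q_X = 90.
Then q_T = (350 - 90)/2 = 130.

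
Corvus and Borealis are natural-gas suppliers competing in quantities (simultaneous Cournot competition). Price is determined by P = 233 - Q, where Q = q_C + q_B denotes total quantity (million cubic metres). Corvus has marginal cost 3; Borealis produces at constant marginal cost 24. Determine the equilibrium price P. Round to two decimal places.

Corvus's profit: π_C = (233 - Q)q_C - (3q_C). Setting ∂π_C/∂q_C = 0: 230 - 2q_C - (q_B) = 0.
Borealis's profit: π_B = (233 - Q)q_B - (24q_B). Setting ∂π_B/∂q_B = 0: 209 - 2q_B - (q_C) = 0.
Rearranging gives the reaction functions q_C = (230 - q_B)/2 and q_B = (209 - q_C)/2.
Substituting one into the other gives q_C = 251/3 and q_B = 188/3.
Total output Q = 439/3, so price P = 233 - 439/3 = 260/3.

86.67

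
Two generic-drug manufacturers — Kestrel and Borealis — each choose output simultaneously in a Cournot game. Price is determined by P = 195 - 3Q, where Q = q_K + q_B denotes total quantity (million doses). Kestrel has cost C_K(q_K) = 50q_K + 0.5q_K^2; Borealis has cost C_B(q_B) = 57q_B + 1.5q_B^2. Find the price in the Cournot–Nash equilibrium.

116

Kestrel's profit: π_K = (195 - 3Q)q_K - (50q_K + (1/2)q_K²). Setting ∂π_K/∂q_K = 0: 145 - 7q_K - 3(q_B) = 0.
Borealis's profit: π_B = (195 - 3Q)q_B - (57q_B + (3/2)q_B²). Setting ∂π_B/∂q_B = 0: 138 - 9q_B - 3(q_K) = 0.
So q_K = (145 - 3q_B)/7 and q_B = (138 - 3q_K)/9.
Substituting one into the other gives q_K = 33/2 and q_B = 59/6.
Total output Q = 79/3, so price P = 195 - 3·(79/3) = 116.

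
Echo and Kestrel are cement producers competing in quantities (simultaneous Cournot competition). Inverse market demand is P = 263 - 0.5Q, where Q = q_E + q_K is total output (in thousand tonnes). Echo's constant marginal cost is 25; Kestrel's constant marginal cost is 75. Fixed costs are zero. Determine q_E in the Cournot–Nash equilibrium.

Echo's profit: π_E = (263 - 0.5Q)q_E - (25q_E). Setting ∂π_E/∂q_E = 0: 238 - q_E - (1/2)(q_K) = 0.
Kestrel's profit: π_K = (263 - 0.5Q)q_K - (75q_K). Setting ∂π_K/∂q_K = 0: 188 - q_K - (1/2)(q_E) = 0.
So q_E = (238 - (1/2)q_K) and q_K = (188 - (1/2)q_E).
Solving the pair: q_E = 192, q_K = 92.

192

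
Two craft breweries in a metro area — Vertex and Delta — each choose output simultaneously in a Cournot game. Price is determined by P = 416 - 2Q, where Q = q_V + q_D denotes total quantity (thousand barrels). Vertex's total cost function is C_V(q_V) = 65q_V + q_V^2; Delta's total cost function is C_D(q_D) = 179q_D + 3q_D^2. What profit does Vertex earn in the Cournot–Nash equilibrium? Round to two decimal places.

Vertex's profit: π_V = (416 - 2Q)q_V - (65q_V + q_V²). Setting ∂π_V/∂q_V = 0: 351 - 6q_V - 2(q_D) = 0.
Delta's profit: π_D = (416 - 2Q)q_D - (179q_D + 3q_D²). Setting ∂π_D/∂q_D = 0: 237 - 10q_D - 2(q_V) = 0.
Rearranging gives the reaction functions q_V = (351 - 2q_D)/6 and q_D = (237 - 2q_V)/10.
Substituting one into the other gives q_V = 759/14 and q_D = 90/7.
Price P = 416 - 2·(939/14) = 1973/7.
Vertex's profit: (1973/7)·(759/14) - 65·(759/14) - (759/14)² = 8817.5663.

8817.57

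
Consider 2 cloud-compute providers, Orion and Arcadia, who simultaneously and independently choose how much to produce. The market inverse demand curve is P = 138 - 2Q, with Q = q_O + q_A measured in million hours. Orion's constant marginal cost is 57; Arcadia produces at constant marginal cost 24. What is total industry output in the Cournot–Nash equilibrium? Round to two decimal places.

Orion's profit: π_O = (138 - 2Q)q_O - (57q_O). Setting ∂π_O/∂q_O = 0: 81 - 4q_O - 2(q_A) = 0.
Arcadia's profit: π_A = (138 - 2Q)q_A - (24q_A). Setting ∂π_A/∂q_A = 0: 114 - 4q_A - 2(q_O) = 0.
So q_O = (81 - 2q_A)/4 and q_A = (114 - 2q_O)/4.
Solving the pair: q_O = 8, q_A = 49/2.
Total output Q = 8 + 49/2 = 65/2.

32.50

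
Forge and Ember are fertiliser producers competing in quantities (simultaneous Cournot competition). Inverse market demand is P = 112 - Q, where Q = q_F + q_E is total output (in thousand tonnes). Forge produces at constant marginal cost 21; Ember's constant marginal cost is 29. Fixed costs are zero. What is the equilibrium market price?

Forge's profit: π_F = (112 - Q)q_F - (21q_F). Setting ∂π_F/∂q_F = 0: 91 - 2q_F - (q_E) = 0.
Ember's first-order condition: 83 - 2q_E - (q_F) = 0.
Rearranging gives the reaction functions q_F = (91 - q_E)/2 and q_E = (83 - q_F)/2.
Substituting one into the other gives q_F = 33 and q_E = 25.
Total output Q = 58, so price P = 112 - 58 = 54.

54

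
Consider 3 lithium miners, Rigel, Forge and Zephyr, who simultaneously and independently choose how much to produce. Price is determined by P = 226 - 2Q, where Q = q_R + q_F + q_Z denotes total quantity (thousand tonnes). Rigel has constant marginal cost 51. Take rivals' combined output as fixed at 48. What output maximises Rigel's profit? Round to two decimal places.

19.75

With rivals' combined output fixed at 48, Rigel's profit is π_R = (226 - 2·48 - 2q_R)q_R - (51q_R) = (130 - 2q_R)q_R - (51q_R).
∂π_R/∂q_R = 79 - 4q_R = 0, so q_R = 79/4.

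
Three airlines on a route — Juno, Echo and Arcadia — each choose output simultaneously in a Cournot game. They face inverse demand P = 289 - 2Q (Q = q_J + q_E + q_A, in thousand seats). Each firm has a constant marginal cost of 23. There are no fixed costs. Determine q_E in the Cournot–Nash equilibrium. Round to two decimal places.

Each firm earns π_i = (289 - 2Q)q_i - 23q_i.
First-order condition (treating rivals' output as given): 266 - 4q_i - 2·Σ_{j≠i} q_j = 0.
With identical firms every q_j equals q_i, so Σ_{j≠i} q_j = 2q_i and 266 = 8q_i, giving q_i = 133/4.

33.25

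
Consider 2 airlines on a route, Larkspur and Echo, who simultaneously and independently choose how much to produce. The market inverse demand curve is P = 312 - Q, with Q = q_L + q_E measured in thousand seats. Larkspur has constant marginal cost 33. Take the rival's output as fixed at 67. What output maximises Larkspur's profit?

With the rival's output fixed at 67, Larkspur's profit is π_L = (312 - 67 - q_L)q_L - (33q_L) = (245 - q_L)q_L - (33q_L).
∂π_L/∂q_L = 212 - 2q_L = 0, so q_L = 106.

106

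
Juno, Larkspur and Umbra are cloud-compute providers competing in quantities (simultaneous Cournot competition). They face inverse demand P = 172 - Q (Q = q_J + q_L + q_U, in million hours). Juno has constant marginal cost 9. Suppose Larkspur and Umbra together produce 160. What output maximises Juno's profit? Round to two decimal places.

1.50

With rivals' combined output fixed at 160, Juno's profit is π_J = (172 - 160 - q_J)q_J - (9q_J) = (12 - q_J)q_J - (9q_J).
∂π_J/∂q_J = 3 - 2q_J = 0, so q_J = 3/2.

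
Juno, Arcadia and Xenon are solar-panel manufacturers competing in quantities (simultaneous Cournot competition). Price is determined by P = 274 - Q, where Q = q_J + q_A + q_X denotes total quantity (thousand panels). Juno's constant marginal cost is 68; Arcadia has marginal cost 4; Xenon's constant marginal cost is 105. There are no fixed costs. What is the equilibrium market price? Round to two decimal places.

Juno's profit: π_J = (274 - Q)q_J - (68q_J). Setting ∂π_J/∂q_J = 0: 206 - 2q_J - (q_A + q_X) = 0.
Arcadia's first-order condition: 270 - 2q_A - (q_J + q_X) = 0.
Xenon's first-order condition: 169 - 2q_X - (q_J + q_A) = 0.
Summing all 3 equations gives 645 − 4Q = 0, hence Q = 645/4.
Back-substituting: q_J = (206 − 645/4) = 179/4, q_A = (270 − 645/4) = 435/4, q_X = (169 − 645/4) = 31/4.
Total output Q = 645/4, so price P = 274 - 645/4 = 451/4.

112.75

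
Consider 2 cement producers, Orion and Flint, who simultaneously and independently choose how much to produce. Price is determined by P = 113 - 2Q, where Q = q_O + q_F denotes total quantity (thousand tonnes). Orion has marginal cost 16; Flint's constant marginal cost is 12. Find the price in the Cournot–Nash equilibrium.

47

Orion's profit: π_O = (113 - 2Q)q_O - (16q_O). Setting ∂π_O/∂q_O = 0: 97 - 4q_O - 2(q_F) = 0.
Flint's profit: π_F = (113 - 2Q)q_F - (12q_F). Setting ∂π_F/∂q_F = 0: 101 - 4q_F - 2(q_O) = 0.
So q_O = (97 - 2q_F)/4 and q_F = (101 - 2q_O)/4.
Substituting one into the other gives q_O = 31/2 and q_F = 35/2.
Total output Q = 33, so price P = 113 - 2·33 = 47.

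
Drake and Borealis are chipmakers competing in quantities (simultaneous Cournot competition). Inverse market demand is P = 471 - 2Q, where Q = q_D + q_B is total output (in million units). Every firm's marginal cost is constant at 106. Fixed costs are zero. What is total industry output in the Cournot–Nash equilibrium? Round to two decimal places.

A representative firm's profit is π_i = q_i(471 - 2Q) - 106q_i.
Setting ∂π_i/∂q_i = 0 with rivals' quantities fixed: 365 - 4q_i - 2q_j = 0.
By symmetry each firm produces the same amount; substituting q_j = q_i yields q_i = 365/6.
Total output Q = 365/6 + 365/6 = 365/3.

121.67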